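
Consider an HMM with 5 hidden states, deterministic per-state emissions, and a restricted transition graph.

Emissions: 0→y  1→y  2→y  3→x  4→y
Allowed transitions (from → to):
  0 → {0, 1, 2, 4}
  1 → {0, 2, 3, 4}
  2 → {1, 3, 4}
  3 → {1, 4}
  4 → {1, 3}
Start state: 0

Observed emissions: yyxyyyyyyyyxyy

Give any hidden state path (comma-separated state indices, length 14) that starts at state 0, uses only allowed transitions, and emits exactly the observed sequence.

0,4,3,4,1,0,1,4,1,2,4,3,1,0

  [0] y  {0,1,2,4}  => 0  start
  [1] y  {0,1,2,4}  => 4  0->4 ok
  [2] x  {3}  => 3  4->3 ok
  [3] y  {0,1,2,4}  => 4  3->4 ok
  [4] y  {0,1,2,4}  => 1  4->1 ok
  [5] y  {0,1,2,4}  => 0  1->0 ok
  [6] y  {0,1,2,4}  => 1  0->1 ok
  [7] y  {0,1,2,4}  => 4  1->4 ok
  [8] y  {0,1,2,4}  => 1  4->1 ok
  [9] y  {0,1,2,4}  => 2  1->2 ok
  [10] y  {0,1,2,4}  => 4  2->4 ok
  [11] x  {3}  => 3  4->3 ok
  [12] y  {0,1,2,4}  => 1  3->1 ok
  [13] y  {0,1,2,4}  => 0  1->0 ok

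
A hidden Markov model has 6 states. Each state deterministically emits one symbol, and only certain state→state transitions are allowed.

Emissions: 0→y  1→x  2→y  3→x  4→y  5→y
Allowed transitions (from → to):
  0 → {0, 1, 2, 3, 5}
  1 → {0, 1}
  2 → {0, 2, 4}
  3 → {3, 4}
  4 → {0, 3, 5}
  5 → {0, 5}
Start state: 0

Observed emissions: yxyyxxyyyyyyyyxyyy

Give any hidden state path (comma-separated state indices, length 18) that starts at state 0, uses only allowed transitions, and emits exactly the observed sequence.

0,1,0,0,3,3,4,5,0,5,5,5,5,0,3,4,0,0

  pos 0: y in {0,2,4,5}, choose 0; start
  pos 1: x in {1,3}, choose 1; 0->1 ok
  pos 2: y in {0,2,4,5}, choose 0; 1->0 ok
  pos 3: y in {0,2,4,5}, choose 0; 0->0 ok
  pos 4: x in {1,3}, choose 3; 0->3 ok
  pos 5: x in {1,3}, choose 3; 3->3 ok
  pos 6: y in {0,2,4,5}, choose 4; 3->4 ok
  pos 7: y in {0,2,4,5}, choose 5; 4->5 ok
  pos 8: y in {0,2,4,5}, choose 0; 5->0 ok
  pos 9: y in {0,2,4,5}, choose 5; 0->5 ok
  pos 10: y in {0,2,4,5}, choose 5; 5->5 ok
  pos 11: y in {0,2,4,5}, choose 5; 5->5 ok
  pos 12: y in {0,2,4,5}, choose 5; 5->5 ok
  pos 13: y in {0,2,4,5}, choose 0; 5->0 ok
  pos 14: x in {1,3}, choose 3; 0->3 ok
  pos 15: y in {0,2,4,5}, choose 4; 3->4 ok
  pos 16: y in {0,2,4,5}, choose 0; 4->0 ok
  pos 17: y in {0,2,4,5}, choose 0; 0->0 ok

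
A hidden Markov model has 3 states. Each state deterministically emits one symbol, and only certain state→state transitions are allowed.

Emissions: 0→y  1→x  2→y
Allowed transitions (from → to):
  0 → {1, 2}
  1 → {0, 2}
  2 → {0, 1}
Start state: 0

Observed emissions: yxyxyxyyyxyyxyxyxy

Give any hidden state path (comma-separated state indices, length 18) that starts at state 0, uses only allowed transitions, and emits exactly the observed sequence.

0,1,2,1,2,1,0,2,0,1,2,0,1,0,1,0,1,0

  0: obs=y cand={0,2} pick 0 [start]
  1: obs=x cand={1} pick 1 [0->1 ok]
  2: obs=y cand={0,2} pick 2 [1->2 ok]
  3: obs=x cand={1} pick 1 [2->1 ok]
  4: obs=y cand={0,2} pick 2 [1->2 ok]
  5: obs=x cand={1} pick 1 [2->1 ok]
  6: obs=y cand={0,2} pick 0 [1->0 ok]
  7: obs=y cand={0,2} pick 2 [0->2 ok]
  8: obs=y cand={0,2} pick 0 [2->0 ok]
  9: obs=x cand={1} pick 1 [0->1 ok]
  10: obs=y cand={0,2} pick 2 [1->2 ok]
  11: obs=y cand={0,2} pick 0 [2->0 ok]
  12: obs=x cand={1} pick 1 [0->1 ok]
  13: obs=y cand={0,2} pick 0 [1->0 ok]
  14: obs=x cand={1} pick 1 [0->1 ok]
  15: obs=y cand={0,2} pick 0 [1->0 ok]
  16: obs=x cand={1} pick 1 [0->1 ok]
  17: obs=y cand={0,2} pick 0 [1->0 ok]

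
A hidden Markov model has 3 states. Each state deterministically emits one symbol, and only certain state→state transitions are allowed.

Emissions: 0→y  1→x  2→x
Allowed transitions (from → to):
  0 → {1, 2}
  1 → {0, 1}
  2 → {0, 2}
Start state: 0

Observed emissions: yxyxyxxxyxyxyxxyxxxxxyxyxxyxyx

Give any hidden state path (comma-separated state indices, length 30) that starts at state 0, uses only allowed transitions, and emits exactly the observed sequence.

  pos 0: y in {0}, choose 0; start
  pos 1: x in {1,2}, choose 2; 0->2 ok
  pos 2: y in {0}, choose 0; 2->0 ok
  pos 3: x in {1,2}, choose 2; 0->2 ok
  pos 4: y in {0}, choose 0; 2->0 ok
  pos 5: x in {1,2}, choose 1; 0->1 ok
  pos 6: x in {1,2}, choose 1; 1->1 ok
  pos 7: x in {1,2}, choose 1; 1->1 ok
  pos 8: y in {0}, choose 0; 1->0 ok
  pos 9: x in {1,2}, choose 2; 0->2 ok
  pos 10: y in {0}, choose 0; 2->0 ok
  pos 11: x in {1,2}, choose 2; 0->2 ok
  pos 12: y in {0}, choose 0; 2->0 ok
  pos 13: x in {1,2}, choose 1; 0->1 ok
  pos 14: x in {1,2}, choose 1; 1->1 ok
  pos 15: y in {0}, choose 0; 1->0 ok
  pos 16: x in {1,2}, choose 1; 0->1 ok
  pos 17: x in {1,2}, choose 1; 1->1 ok
  pos 18: x in {1,2}, choose 1; 1->1 ok
  pos 19: x in {1,2}, choose 1; 1->1 ok
  pos 20: x in {1,2}, choose 1; 1->1 ok
  pos 21: y in {0}, choose 0; 1->0 ok
  pos 22: x in {1,2}, choose 1; 0->1 ok
  pos 23: y in {0}, choose 0; 1->0 ok
  pos 24: x in {1,2}, choose 2; 0->2 ok
  pos 25: x in {1,2}, choose 2; 2->2 ok
  pos 26: y in {0}, choose 0; 2->0 ok
  pos 27: x in {1,2}, choose 1; 0->1 ok
  pos 28: y in {0}, choose 0; 1->0 ok
  pos 29: x in {1,2}, choose 2; 0->2 ok

0,2,0,2,0,1,1,1,0,2,0,2,0,1,1,0,1,1,1,1,1,0,1,0,2,2,0,1,0,2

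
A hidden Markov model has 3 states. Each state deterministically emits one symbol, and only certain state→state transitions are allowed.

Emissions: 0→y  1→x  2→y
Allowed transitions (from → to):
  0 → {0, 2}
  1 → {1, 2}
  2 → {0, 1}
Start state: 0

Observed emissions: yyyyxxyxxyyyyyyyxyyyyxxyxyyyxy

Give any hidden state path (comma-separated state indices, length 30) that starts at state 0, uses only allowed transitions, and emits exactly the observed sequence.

0,0,0,2,1,1,2,1,1,2,0,0,0,2,0,2,1,2,0,0,2,1,1,2,1,2,0,2,1,2

  [0] y  {0,2}  => 0  start
  [1] y  {0,2}  => 0  0->0 ok
  [2] y  {0,2}  => 0  0->0 ok
  [3] y  {0,2}  => 2  0->2 ok
  [4] x  {1}  => 1  2->1 ok
  [5] x  {1}  => 1  1->1 ok
  [6] y  {0,2}  => 2  1->2 ok
  [7] x  {1}  => 1  2->1 ok
  [8] x  {1}  => 1  1->1 ok
  [9] y  {0,2}  => 2  1->2 ok
  [10] y  {0,2}  => 0  2->0 ok
  [11] y  {0,2}  => 0  0->0 ok
  [12] y  {0,2}  => 0  0->0 ok
  [13] y  {0,2}  => 2  0->2 ok
  [14] y  {0,2}  => 0  2->0 ok
  [15] y  {0,2}  => 2  0->2 ok
  [16] x  {1}  => 1  2->1 ok
  [17] y  {0,2}  => 2  1->2 ok
  [18] y  {0,2}  => 0  2->0 ok
  [19] y  {0,2}  => 0  0->0 ok
  [20] y  {0,2}  => 2  0->2 ok
  [21] x  {1}  => 1  2->1 ok
  [22] x  {1}  => 1  1->1 ok
  [23] y  {0,2}  => 2  1->2 ok
  [24] x  {1}  => 1  2->1 ok
  [25] y  {0,2}  => 2  1->2 ok
  [26] y  {0,2}  => 0  2->0 ok
  [27] y  {0,2}  => 2  0->2 ok
  [28] x  {1}  => 1  2->1 ok
  [29] y  {0,2}  => 2  1->2 ok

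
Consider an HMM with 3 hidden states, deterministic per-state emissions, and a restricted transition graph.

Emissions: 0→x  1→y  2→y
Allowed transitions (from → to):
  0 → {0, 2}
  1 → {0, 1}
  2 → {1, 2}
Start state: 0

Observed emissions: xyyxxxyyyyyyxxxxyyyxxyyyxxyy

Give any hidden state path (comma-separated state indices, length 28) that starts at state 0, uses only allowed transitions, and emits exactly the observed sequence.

  t0 'x' -> {0}, take 0 (start)
  t1 'y' -> {1,2}, take 2 (0->2 ok)
  t2 'y' -> {1,2}, take 1 (2->1 ok)
  t3 'x' -> {0}, take 0 (1->0 ok)
  t4 'x' -> {0}, take 0 (0->0 ok)
  t5 'x' -> {0}, take 0 (0->0 ok)
  t6 'y' -> {1,2}, take 2 (0->2 ok)
  t7 'y' -> {1,2}, take 2 (2->2 ok)
  t8 'y' -> {1,2}, take 2 (2->2 ok)
  t9 'y' -> {1,2}, take 2 (2->2 ok)
  t10 'y' -> {1,2}, take 2 (2->2 ok)
  t11 'y' -> {1,2}, take 1 (2->1 ok)
  t12 'x' -> {0}, take 0 (1->0 ok)
  t13 'x' -> {0}, take 0 (0->0 ok)
  t14 'x' -> {0}, take 0 (0->0 ok)
  t15 'x' -> {0}, take 0 (0->0 ok)
  t16 'y' -> {1,2}, take 2 (0->2 ok)
  t17 'y' -> {1,2}, take 1 (2->1 ok)
  t18 'y' -> {1,2}, take 1 (1->1 ok)
  t19 'x' -> {0}, take 0 (1->0 ok)
  t20 'x' -> {0}, take 0 (0->0 ok)
  t21 'y' -> {1,2}, take 2 (0->2 ok)
  t22 'y' -> {1,2}, take 1 (2->1 ok)
  t23 'y' -> {1,2}, take 1 (1->1 ok)
  t24 'x' -> {0}, take 0 (1->0 ok)
  t25 'x' -> {0}, take 0 (0->0 ok)
  t26 'y' -> {1,2}, take 2 (0->2 ok)
  t27 'y' -> {1,2}, take 1 (2->1 ok)

0,2,1,0,0,0,2,2,2,2,2,1,0,0,0,0,2,1,1,0,0,2,1,1,0,0,2,1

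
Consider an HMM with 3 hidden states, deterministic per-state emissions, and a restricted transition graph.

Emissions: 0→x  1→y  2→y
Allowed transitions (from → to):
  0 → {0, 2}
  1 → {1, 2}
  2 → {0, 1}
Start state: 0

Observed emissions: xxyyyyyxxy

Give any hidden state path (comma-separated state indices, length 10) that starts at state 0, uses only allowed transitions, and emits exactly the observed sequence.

0,0,2,1,1,1,2,0,0,2

  0: obs=x cand={0} pick 0 [start]
  1: obs=x cand={0} pick 0 [0->0 ok]
  2: obs=y cand={1,2} pick 2 [0->2 ok]
  3: obs=y cand={1,2} pick 1 [2->1 ok]
  4: obs=y cand={1,2} pick 1 [1->1 ok]
  5: obs=y cand={1,2} pick 1 [1->1 ok]
  6: obs=y cand={1,2} pick 2 [1->2 ok]
  7: obs=x cand={0} pick 0 [2->0 ok]
  8: obs=x cand={0} pick 0 [0->0 ok]
  9: obs=y cand={1,2} pick 2 [0->2 ok]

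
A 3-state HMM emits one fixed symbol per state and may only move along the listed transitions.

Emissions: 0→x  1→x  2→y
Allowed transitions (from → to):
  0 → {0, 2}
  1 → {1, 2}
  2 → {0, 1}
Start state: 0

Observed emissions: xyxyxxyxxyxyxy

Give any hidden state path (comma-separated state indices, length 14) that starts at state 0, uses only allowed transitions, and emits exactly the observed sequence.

0,2,1,2,1,1,2,1,1,2,0,2,1,2

  0: obs=x cand={0,1} pick 0 [start]
  1: obs=y cand={2} pick 2 [0->2 ok]
  2: obs=x cand={0,1} pick 1 [2->1 ok]
  3: obs=y cand={2} pick 2 [1->2 ok]
  4: obs=x cand={0,1} pick 1 [2->1 ok]
  5: obs=x cand={0,1} pick 1 [1->1 ok]
  6: obs=y cand={2} pick 2 [1->2 ok]
  7: obs=x cand={0,1} pick 1 [2->1 ok]
  8: obs=x cand={0,1} pick 1 [1->1 ok]
  9: obs=y cand={2} pick 2 [1->2 ok]
  10: obs=x cand={0,1} pick 0 [2->0 ok]
  11: obs=y cand={2} pick 2 [0->2 ok]
  12: obs=x cand={0,1} pick 1 [2->1 ok]
  13: obs=y cand={2} pick 2 [1->2 ok]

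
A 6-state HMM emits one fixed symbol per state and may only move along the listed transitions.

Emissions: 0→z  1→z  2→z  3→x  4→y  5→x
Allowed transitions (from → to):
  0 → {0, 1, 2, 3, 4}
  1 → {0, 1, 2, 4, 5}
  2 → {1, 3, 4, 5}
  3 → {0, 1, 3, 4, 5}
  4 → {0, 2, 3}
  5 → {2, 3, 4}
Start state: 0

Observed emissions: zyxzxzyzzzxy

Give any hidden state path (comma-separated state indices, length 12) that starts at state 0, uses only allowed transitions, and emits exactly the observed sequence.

0,4,3,0,3,1,4,2,1,2,3,4

  pos 0: z in {0,1,2}, choose 0; start
  pos 1: y in {4}, choose 4; 0->4 ok
  pos 2: x in {3,5}, choose 3; 4->3 ok
  pos 3: z in {0,1,2}, choose 0; 3->0 ok
  pos 4: x in {3,5}, choose 3; 0->3 ok
  pos 5: z in {0,1,2}, choose 1; 3->1 ok
  pos 6: y in {4}, choose 4; 1->4 ok
  pos 7: z in {0,1,2}, choose 2; 4->2 ok
  pos 8: z in {0,1,2}, choose 1; 2->1 ok
  pos 9: z in {0,1,2}, choose 2; 1->2 ok
  pos 10: x in {3,5}, choose 3; 2->3 ok
  pos 11: y in {4}, choose 4; 3->4 ok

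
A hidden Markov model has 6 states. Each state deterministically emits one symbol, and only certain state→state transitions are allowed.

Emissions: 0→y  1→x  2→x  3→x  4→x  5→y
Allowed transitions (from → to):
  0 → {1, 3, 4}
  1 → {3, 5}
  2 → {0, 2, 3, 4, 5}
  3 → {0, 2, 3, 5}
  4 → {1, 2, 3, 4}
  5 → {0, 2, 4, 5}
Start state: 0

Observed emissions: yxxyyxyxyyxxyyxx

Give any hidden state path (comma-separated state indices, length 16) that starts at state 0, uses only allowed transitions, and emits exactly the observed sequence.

  [0] y  {0,5}  => 0  start
  [1] x  {1,2,3,4}  => 4  0->4 ok
  [2] x  {1,2,3,4}  => 1  4->1 ok
  [3] y  {0,5}  => 5  1->5 ok
  [4] y  {0,5}  => 0  5->0 ok
  [5] x  {1,2,3,4}  => 3  0->3 ok
  [6] y  {0,5}  => 0  3->0 ok
  [7] x  {1,2,3,4}  => 3  0->3 ok
  [8] y  {0,5}  => 5  3->5 ok
  [9] y  {0,5}  => 0  5->0 ok
  [10] x  {1,2,3,4}  => 3  0->3 ok
  [11] x  {1,2,3,4}  => 3  3->3 ok
  [12] y  {0,5}  => 5  3->5 ok
  [13] y  {0,5}  => 0  5->0 ok
  [14] x  {1,2,3,4}  => 4  0->4 ok
  [15] x  {1,2,3,4}  => 3  4->3 ok

0,4,1,5,0,3,0,3,5,0,3,3,5,0,4,3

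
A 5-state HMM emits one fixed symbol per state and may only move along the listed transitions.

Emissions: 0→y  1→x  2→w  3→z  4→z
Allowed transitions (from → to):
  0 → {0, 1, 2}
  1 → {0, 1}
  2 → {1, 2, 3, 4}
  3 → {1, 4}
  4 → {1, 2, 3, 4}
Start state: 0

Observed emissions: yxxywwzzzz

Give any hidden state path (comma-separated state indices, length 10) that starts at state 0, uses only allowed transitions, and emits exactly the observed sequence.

0,1,1,0,2,2,4,3,4,3

  [0] y  {0}  => 0  start
  [1] x  {1}  => 1  0->1 ok
  [2] x  {1}  => 1  1->1 ok
  [3] y  {0}  => 0  1->0 ok
  [4] w  {2}  => 2  0->2 ok
  [5] w  {2}  => 2  2->2 ok
  [6] z  {3,4}  => 4  2->4 ok
  [7] z  {3,4}  => 3  4->3 ok
  [8] z  {3,4}  => 4  3->4 ok
  [9] z  {3,4}  => 3  4->3 ok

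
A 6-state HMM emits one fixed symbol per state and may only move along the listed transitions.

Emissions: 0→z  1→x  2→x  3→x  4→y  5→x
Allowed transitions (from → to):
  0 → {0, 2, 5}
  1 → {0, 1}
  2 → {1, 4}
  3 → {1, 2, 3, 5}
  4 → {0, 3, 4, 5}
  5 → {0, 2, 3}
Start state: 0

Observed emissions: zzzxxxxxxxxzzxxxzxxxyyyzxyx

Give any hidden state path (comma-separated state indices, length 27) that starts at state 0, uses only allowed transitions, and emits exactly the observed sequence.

0,0,0,5,3,5,3,1,1,1,1,0,0,2,1,1,0,5,3,2,4,4,4,0,2,4,3

  0: obs=z cand={0} pick 0 [start]
  1: obs=z cand={0} pick 0 [0->0 ok]
  2: obs=z cand={0} pick 0 [0->0 ok]
  3: obs=x cand={1,2,3,5} pick 5 [0->5 ok]
  4: obs=x cand={1,2,3,5} pick 3 [5->3 ok]
  5: obs=x cand={1,2,3,5} pick 5 [3->5 ok]
  6: obs=x cand={1,2,3,5} pick 3 [5->3 ok]
  7: obs=x cand={1,2,3,5} pick 1 [3->1 ok]
  8: obs=x cand={1,2,3,5} pick 1 [1->1 ok]
  9: obs=x cand={1,2,3,5} pick 1 [1->1 ok]
  10: obs=x cand={1,2,3,5} pick 1 [1->1 ok]
  11: obs=z cand={0} pick 0 [1->0 ok]
  12: obs=z cand={0} pick 0 [0->0 ok]
  13: obs=x cand={1,2,3,5} pick 2 [0->2 ok]
  14: obs=x cand={1,2,3,5} pick 1 [2->1 ok]
  15: obs=x cand={1,2,3,5} pick 1 [1->1 ok]
  16: obs=z cand={0} pick 0 [1->0 ok]
  17: obs=x cand={1,2,3,5} pick 5 [0->5 ok]
  18: obs=x cand={1,2,3,5} pick 3 [5->3 ok]
  19: obs=x cand={1,2,3,5} pick 2 [3->2 ok]
  20: obs=y cand={4} pick 4 [2->4 ok]
  21: obs=y cand={4} pick 4 [4->4 ok]
  22: obs=y cand={4} pick 4 [4->4 ok]
  23: obs=z cand={0} pick 0 [4->0 ok]
  24: obs=x cand={1,2,3,5} pick 2 [0->2 ok]
  25: obs=y cand={4} pick 4 [2->4 ok]
  26: obs=x cand={1,2,3,5} pick 3 [4->3 ok]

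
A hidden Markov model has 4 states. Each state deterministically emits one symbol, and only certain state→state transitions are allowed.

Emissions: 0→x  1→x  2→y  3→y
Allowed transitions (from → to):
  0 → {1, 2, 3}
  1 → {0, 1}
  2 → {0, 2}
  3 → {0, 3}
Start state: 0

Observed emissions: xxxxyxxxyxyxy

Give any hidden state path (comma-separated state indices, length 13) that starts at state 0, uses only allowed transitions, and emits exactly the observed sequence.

  [0] x  {0,1}  => 0  start
  [1] x  {0,1}  => 1  0->1 ok
  [2] x  {0,1}  => 1  1->1 ok
  [3] x  {0,1}  => 0  1->0 ok
  [4] y  {2,3}  => 3  0->3 ok
  [5] x  {0,1}  => 0  3->0 ok
  [6] x  {0,1}  => 1  0->1 ok
  [7] x  {0,1}  => 0  1->0 ok
  [8] y  {2,3}  => 3  0->3 ok
  [9] x  {0,1}  => 0  3->0 ok
  [10] y  {2,3}  => 3  0->3 ok
  [11] x  {0,1}  => 0  3->0 ok
  [12] y  {2,3}  => 3  0->3 ok

0,1,1,0,3,0,1,0,3,0,3,0,3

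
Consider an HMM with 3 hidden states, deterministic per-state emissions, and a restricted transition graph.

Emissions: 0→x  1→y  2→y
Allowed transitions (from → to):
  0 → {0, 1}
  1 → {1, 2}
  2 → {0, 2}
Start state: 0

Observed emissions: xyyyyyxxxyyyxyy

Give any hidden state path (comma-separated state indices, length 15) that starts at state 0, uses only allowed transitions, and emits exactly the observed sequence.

  pos 0: x in {0}, choose 0; start
  pos 1: y in {1,2}, choose 1; 0->1 ok
  pos 2: y in {1,2}, choose 1; 1->1 ok
  pos 3: y in {1,2}, choose 1; 1->1 ok
  pos 4: y in {1,2}, choose 2; 1->2 ok
  pos 5: y in {1,2}, choose 2; 2->2 ok
  pos 6: x in {0}, choose 0; 2->0 ok
  pos 7: x in {0}, choose 0; 0->0 ok
  pos 8: x in {0}, choose 0; 0->0 ok
  pos 9: y in {1,2}, choose 1; 0->1 ok
  pos 10: y in {1,2}, choose 1; 1->1 ok
  pos 11: y in {1,2}, choose 2; 1->2 ok
  pos 12: x in {0}, choose 0; 2->0 ok
  pos 13: y in {1,2}, choose 1; 0->1 ok
  pos 14: y in {1,2}, choose 1; 1->1 ok

0,1,1,1,2,2,0,0,0,1,1,2,0,1,1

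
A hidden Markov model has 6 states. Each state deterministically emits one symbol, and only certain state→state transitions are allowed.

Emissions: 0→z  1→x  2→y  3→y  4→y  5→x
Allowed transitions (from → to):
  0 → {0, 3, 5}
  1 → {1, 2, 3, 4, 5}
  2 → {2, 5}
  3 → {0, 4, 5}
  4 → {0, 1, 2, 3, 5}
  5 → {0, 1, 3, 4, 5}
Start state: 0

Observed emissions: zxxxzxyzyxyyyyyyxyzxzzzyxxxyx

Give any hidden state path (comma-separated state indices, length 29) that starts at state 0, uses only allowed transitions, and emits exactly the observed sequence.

0,5,5,5,0,5,4,0,3,5,4,2,2,2,2,2,5,3,0,5,0,0,0,3,5,5,5,3,5

  pos 0: z in {0}, choose 0; start
  pos 1: x in {1,5}, choose 5; 0->5 ok
  pos 2: x in {1,5}, choose 5; 5->5 ok
  pos 3: x in {1,5}, choose 5; 5->5 ok
  pos 4: z in {0}, choose 0; 5->0 ok
  pos 5: x in {1,5}, choose 5; 0->5 ok
  pos 6: y in {2,3,4}, choose 4; 5->4 ok
  pos 7: z in {0}, choose 0; 4->0 ok
  pos 8: y in {2,3,4}, choose 3; 0->3 ok
  pos 9: x in {1,5}, choose 5; 3->5 ok
  pos 10: y in {2,3,4}, choose 4; 5->4 ok
  pos 11: y in {2,3,4}, choose 2; 4->2 ok
  pos 12: y in {2,3,4}, choose 2; 2->2 ok
  pos 13: y in {2,3,4}, choose 2; 2->2 ok
  pos 14: y in {2,3,4}, choose 2; 2->2 ok
  pos 15: y in {2,3,4}, choose 2; 2->2 ok
  pos 16: x in {1,5}, choose 5; 2->5 ok
  pos 17: y in {2,3,4}, choose 3; 5->3 ok
  pos 18: z in {0}, choose 0; 3->0 ok
  pos 19: x in {1,5}, choose 5; 0->5 ok
  pos 20: z in {0}, choose 0; 5->0 ok
  pos 21: z in {0}, choose 0; 0->0 ok
  pos 22: z in {0}, choose 0; 0->0 ok
  pos 23: y in {2,3,4}, choose 3; 0->3 ok
  pos 24: x in {1,5}, choose 5; 3->5 ok
  pos 25: x in {1,5}, choose 5; 5->5 ok
  pos 26: x in {1,5}, choose 5; 5->5 ok
  pos 27: y in {2,3,4}, choose 3; 5->3 ok
  pos 28: x in {1,5}, choose 5; 3->5 ok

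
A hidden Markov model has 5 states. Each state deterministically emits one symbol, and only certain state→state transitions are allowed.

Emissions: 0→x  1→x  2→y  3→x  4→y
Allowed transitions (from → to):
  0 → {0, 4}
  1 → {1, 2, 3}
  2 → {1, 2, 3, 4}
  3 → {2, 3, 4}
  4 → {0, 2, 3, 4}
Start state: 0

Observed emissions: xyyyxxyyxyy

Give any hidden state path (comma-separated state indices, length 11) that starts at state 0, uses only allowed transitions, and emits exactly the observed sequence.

  [0] x  {0,1,3}  => 0  start
  [1] y  {2,4}  => 4  0->4 ok
  [2] y  {2,4}  => 2  4->2 ok
  [3] y  {2,4}  => 2  2->2 ok
  [4] x  {0,1,3}  => 3  2->3 ok
  [5] x  {0,1,3}  => 3  3->3 ok
  [6] y  {2,4}  => 2  3->2 ok
  [7] y  {2,4}  => 4  2->4 ok
  [8] x  {0,1,3}  => 0  4->0 ok
  [9] y  {2,4}  => 4  0->4 ok
  [10] y  {2,4}  => 4  4->4 ok

0,4,2,2,3,3,2,4,0,4,4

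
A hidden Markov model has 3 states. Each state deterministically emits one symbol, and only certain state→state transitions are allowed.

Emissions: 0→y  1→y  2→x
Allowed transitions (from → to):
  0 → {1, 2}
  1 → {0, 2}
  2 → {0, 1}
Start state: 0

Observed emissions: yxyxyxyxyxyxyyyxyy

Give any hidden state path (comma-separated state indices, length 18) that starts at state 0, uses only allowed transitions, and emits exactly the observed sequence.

  0: obs=y cand={0,1} pick 0 [start]
  1: obs=x cand={2} pick 2 [0->2 ok]
  2: obs=y cand={0,1} pick 0 [2->0 ok]
  3: obs=x cand={2} pick 2 [0->2 ok]
  4: obs=y cand={0,1} pick 1 [2->1 ok]
  5: obs=x cand={2} pick 2 [1->2 ok]
  6: obs=y cand={0,1} pick 0 [2->0 ok]
  7: obs=x cand={2} pick 2 [0->2 ok]
  8: obs=y cand={0,1} pick 0 [2->0 ok]
  9: obs=x cand={2} pick 2 [0->2 ok]
  10: obs=y cand={0,1} pick 0 [2->0 ok]
  11: obs=x cand={2} pick 2 [0->2 ok]
  12: obs=y cand={0,1} pick 0 [2->0 ok]
  13: obs=y cand={0,1} pick 1 [0->1 ok]
  14: obs=y cand={0,1} pick 0 [1->0 ok]
  15: obs=x cand={2} pick 2 [0->2 ok]
  16: obs=y cand={0,1} pick 1 [2->1 ok]
  17: obs=y cand={0,1} pick 0 [1->0 ok]

0,2,0,2,1,2,0,2,0,2,0,2,0,1,0,2,1,0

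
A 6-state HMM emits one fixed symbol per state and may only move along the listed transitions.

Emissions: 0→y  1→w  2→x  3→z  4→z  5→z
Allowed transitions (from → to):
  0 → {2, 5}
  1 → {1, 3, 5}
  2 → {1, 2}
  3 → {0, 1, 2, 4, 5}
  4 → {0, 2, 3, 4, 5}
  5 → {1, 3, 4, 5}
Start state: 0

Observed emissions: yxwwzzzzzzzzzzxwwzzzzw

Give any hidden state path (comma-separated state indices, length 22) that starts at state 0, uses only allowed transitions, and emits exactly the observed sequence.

  0: obs=y cand={0} pick 0 [start]
  1: obs=x cand={2} pick 2 [0->2 ok]
  2: obs=w cand={1} pick 1 [2->1 ok]
  3: obs=w cand={1} pick 1 [1->1 ok]
  4: obs=z cand={3,4,5} pick 3 [1->3 ok]
  5: obs=z cand={3,4,5} pick 5 [3->5 ok]
  6: obs=z cand={3,4,5} pick 5 [5->5 ok]
  7: obs=z cand={3,4,5} pick 5 [5->5 ok]
  8: obs=z cand={3,4,5} pick 5 [5->5 ok]
  9: obs=z cand={3,4,5} pick 5 [5->5 ok]
  10: obs=z cand={3,4,5} pick 3 [5->3 ok]
  11: obs=z cand={3,4,5} pick 5 [3->5 ok]
  12: obs=z cand={3,4,5} pick 5 [5->5 ok]
  13: obs=z cand={3,4,5} pick 4 [5->4 ok]
  14: obs=x cand={2} pick 2 [4->2 ok]
  15: obs=w cand={1} pick 1 [2->1 ok]
  16: obs=w cand={1} pick 1 [1->1 ok]
  17: obs=z cand={3,4,5} pick 5 [1->5 ok]
  18: obs=z cand={3,4,5} pick 5 [5->5 ok]
  19: obs=z cand={3,4,5} pick 4 [5->4 ok]
  20: obs=z cand={3,4,5} pick 5 [4->5 ok]
  21: obs=w cand={1} pick 1 [5->1 ok]

0,2,1,1,3,5,5,5,5,5,3,5,5,4,2,1,1,5,5,4,5,1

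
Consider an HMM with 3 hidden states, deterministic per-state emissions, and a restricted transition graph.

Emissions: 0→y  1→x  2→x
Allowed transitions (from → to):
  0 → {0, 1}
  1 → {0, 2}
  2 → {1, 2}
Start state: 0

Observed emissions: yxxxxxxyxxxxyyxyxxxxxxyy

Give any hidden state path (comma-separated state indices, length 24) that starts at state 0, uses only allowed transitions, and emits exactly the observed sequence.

  0: obs=y cand={0} pick 0 [start]
  1: obs=x cand={1,2} pick 1 [0->1 ok]
  2: obs=x cand={1,2} pick 2 [1->2 ok]
  3: obs=x cand={1,2} pick 2 [2->2 ok]
  4: obs=x cand={1,2} pick 1 [2->1 ok]
  5: obs=x cand={1,2} pick 2 [1->2 ok]
  6: obs=x cand={1,2} pick 1 [2->1 ok]
  7: obs=y cand={0} pick 0 [1->0 ok]
  8: obs=x cand={1,2} pick 1 [0->1 ok]
  9: obs=x cand={1,2} pick 2 [1->2 ok]
  10: obs=x cand={1,2} pick 2 [2->2 ok]
  11: obs=x cand={1,2} pick 1 [2->1 ok]
  12: obs=y cand={0} pick 0 [1->0 ok]
  13: obs=y cand={0} pick 0 [0->0 ok]
  14: obs=x cand={1,2} pick 1 [0->1 ok]
  15: obs=y cand={0} pick 0 [1->0 ok]
  16: obs=x cand={1,2} pick 1 [0->1 ok]
  17: obs=x cand={1,2} pick 2 [1->2 ok]
  18: obs=x cand={1,2} pick 1 [2->1 ok]
  19: obs=x cand={1,2} pick 2 [1->2 ok]
  20: obs=x cand={1,2} pick 2 [2->2 ok]
  21: obs=x cand={1,2} pick 1 [2->1 ok]
  22: obs=y cand={0} pick 0 [1->0 ok]
  23: obs=y cand={0} pick 0 [0->0 ok]

0,1,2,2,1,2,1,0,1,2,2,1,0,0,1,0,1,2,1,2,2,1,0,0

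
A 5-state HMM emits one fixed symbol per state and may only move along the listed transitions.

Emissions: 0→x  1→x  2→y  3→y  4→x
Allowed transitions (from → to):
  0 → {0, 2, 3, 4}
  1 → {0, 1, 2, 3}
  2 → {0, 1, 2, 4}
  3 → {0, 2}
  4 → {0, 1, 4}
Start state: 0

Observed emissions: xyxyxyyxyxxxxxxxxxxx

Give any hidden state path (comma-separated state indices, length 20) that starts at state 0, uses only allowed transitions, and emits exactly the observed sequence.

0,2,0,3,0,2,2,0,2,0,4,4,0,0,0,4,0,4,1,0

  0: obs=x cand={0,1,4} pick 0 [start]
  1: obs=y cand={2,3} pick 2 [0->2 ok]
  2: obs=x cand={0,1,4} pick 0 [2->0 ok]
  3: obs=y cand={2,3} pick 3 [0->3 ok]
  4: obs=x cand={0,1,4} pick 0 [3->0 ok]
  5: obs=y cand={2,3} pick 2 [0->2 ok]
  6: obs=y cand={2,3} pick 2 [2->2 ok]
  7: obs=x cand={0,1,4} pick 0 [2->0 ok]
  8: obs=y cand={2,3} pick 2 [0->2 ok]
  9: obs=x cand={0,1,4} pick 0 [2->0 ok]
  10: obs=x cand={0,1,4} pick 4 [0->4 ok]
  11: obs=x cand={0,1,4} pick 4 [4->4 ok]
  12: obs=x cand={0,1,4} pick 0 [4->0 ok]
  13: obs=x cand={0,1,4} pick 0 [0->0 ok]
  14: obs=x cand={0,1,4} pick 0 [0->0 ok]
  15: obs=x cand={0,1,4} pick 4 [0->4 ok]
  16: obs=x cand={0,1,4} pick 0 [4->0 ok]
  17: obs=x cand={0,1,4} pick 4 [0->4 ok]
  18: obs=x cand={0,1,4} pick 1 [4->1 ok]
  19: obs=x cand={0,1,4} pick 0 [1->0 ok]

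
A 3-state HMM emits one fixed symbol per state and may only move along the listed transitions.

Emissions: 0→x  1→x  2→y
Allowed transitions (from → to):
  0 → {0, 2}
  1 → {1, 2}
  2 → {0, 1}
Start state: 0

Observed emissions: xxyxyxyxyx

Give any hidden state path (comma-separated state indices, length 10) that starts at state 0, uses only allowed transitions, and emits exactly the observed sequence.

  pos 0: x in {0,1}, choose 0; start
  pos 1: x in {0,1}, choose 0; 0->0 ok
  pos 2: y in {2}, choose 2; 0->2 ok
  pos 3: x in {0,1}, choose 1; 2->1 ok
  pos 4: y in {2}, choose 2; 1->2 ok
  pos 5: x in {0,1}, choose 1; 2->1 ok
  pos 6: y in {2}, choose 2; 1->2 ok
  pos 7: x in {0,1}, choose 0; 2->0 ok
  pos 8: y in {2}, choose 2; 0->2 ok
  pos 9: x in {0,1}, choose 0; 2->0 ok

0,0,2,1,2,1,2,0,2,0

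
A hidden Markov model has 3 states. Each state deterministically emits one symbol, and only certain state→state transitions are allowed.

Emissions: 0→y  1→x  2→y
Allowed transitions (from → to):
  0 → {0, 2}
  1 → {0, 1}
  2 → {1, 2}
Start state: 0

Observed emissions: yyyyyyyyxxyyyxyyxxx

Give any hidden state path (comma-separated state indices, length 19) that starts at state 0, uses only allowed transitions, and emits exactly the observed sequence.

0,0,0,0,2,2,2,2,1,1,0,2,2,1,0,2,1,1,1

  pos 0: y in {0,2}, choose 0; start
  pos 1: y in {0,2}, choose 0; 0->0 ok
  pos 2: y in {0,2}, choose 0; 0->0 ok
  pos 3: y in {0,2}, choose 0; 0->0 ok
  pos 4: y in {0,2}, choose 2; 0->2 ok
  pos 5: y in {0,2}, choose 2; 2->2 ok
  pos 6: y in {0,2}, choose 2; 2->2 ok
  pos 7: y in {0,2}, choose 2; 2->2 ok
  pos 8: x in {1}, choose 1; 2->1 ok
  pos 9: x in {1}, choose 1; 1->1 ok
  pos 10: y in {0,2}, choose 0; 1->0 ok
  pos 11: y in {0,2}, choose 2; 0->2 ok
  pos 12: y in {0,2}, choose 2; 2->2 ok
  pos 13: x in {1}, choose 1; 2->1 ok
  pos 14: y in {0,2}, choose 0; 1->0 ok
  pos 15: y in {0,2}, choose 2; 0->2 ok
  pos 16: x in {1}, choose 1; 2->1 ok
  pos 17: x in {1}, choose 1; 1->1 ok
  pos 18: x in {1}, choose 1; 1->1 ok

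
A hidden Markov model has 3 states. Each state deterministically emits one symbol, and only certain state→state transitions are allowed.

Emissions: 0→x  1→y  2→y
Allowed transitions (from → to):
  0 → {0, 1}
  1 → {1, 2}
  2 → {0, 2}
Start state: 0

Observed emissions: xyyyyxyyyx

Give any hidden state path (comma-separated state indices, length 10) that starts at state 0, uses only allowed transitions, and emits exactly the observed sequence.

  t0 'x' -> {0}, take 0 (start)
  t1 'y' -> {1,2}, take 1 (0->1 ok)
  t2 'y' -> {1,2}, take 2 (1->2 ok)
  t3 'y' -> {1,2}, take 2 (2->2 ok)
  t4 'y' -> {1,2}, take 2 (2->2 ok)
  t5 'x' -> {0}, take 0 (2->0 ok)
  t6 'y' -> {1,2}, take 1 (0->1 ok)
  t7 'y' -> {1,2}, take 1 (1->1 ok)
  t8 'y' -> {1,2}, take 2 (1->2 ok)
  t9 'x' -> {0}, take 0 (2->0 ok)

0,1,2,2,2,0,1,1,2,0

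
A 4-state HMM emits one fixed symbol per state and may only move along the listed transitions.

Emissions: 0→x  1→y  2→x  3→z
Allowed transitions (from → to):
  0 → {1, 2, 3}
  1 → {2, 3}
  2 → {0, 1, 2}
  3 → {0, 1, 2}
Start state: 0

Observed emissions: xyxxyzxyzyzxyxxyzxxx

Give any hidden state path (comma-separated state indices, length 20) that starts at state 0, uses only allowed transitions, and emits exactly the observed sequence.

  pos 0: x in {0,2}, choose 0; start
  pos 1: y in {1}, choose 1; 0->1 ok
  pos 2: x in {0,2}, choose 2; 1->2 ok
  pos 3: x in {0,2}, choose 2; 2->2 ok
  pos 4: y in {1}, choose 1; 2->1 ok
  pos 5: z in {3}, choose 3; 1->3 ok
  pos 6: x in {0,2}, choose 2; 3->2 ok
  pos 7: y in {1}, choose 1; 2->1 ok
  pos 8: z in {3}, choose 3; 1->3 ok
  pos 9: y in {1}, choose 1; 3->1 ok
  pos 10: z in {3}, choose 3; 1->3 ok
  pos 11: x in {0,2}, choose 0; 3->0 ok
  pos 12: y in {1}, choose 1; 0->1 ok
  pos 13: x in {0,2}, choose 2; 1->2 ok
  pos 14: x in {0,2}, choose 0; 2->0 ok
  pos 15: y in {1}, choose 1; 0->1 ok
  pos 16: z in {3}, choose 3; 1->3 ok
  pos 17: x in {0,2}, choose 0; 3->0 ok
  pos 18: x in {0,2}, choose 2; 0->2 ok
  pos 19: x in {0,2}, choose 2; 2->2 ok

0,1,2,2,1,3,2,1,3,1,3,0,1,2,0,1,3,0,2,2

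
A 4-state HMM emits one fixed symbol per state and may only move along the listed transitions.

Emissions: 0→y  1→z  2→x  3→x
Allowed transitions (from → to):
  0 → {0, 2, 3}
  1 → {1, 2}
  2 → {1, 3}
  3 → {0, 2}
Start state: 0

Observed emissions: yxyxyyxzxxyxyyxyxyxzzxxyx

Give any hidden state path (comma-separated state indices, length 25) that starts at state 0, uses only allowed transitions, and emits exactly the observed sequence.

0,3,0,3,0,0,2,1,2,3,0,3,0,0,3,0,3,0,2,1,1,2,3,0,3

  0: obs=y cand={0} pick 0 [start]
  1: obs=x cand={2,3} pick 3 [0->3 ok]
  2: obs=y cand={0} pick 0 [3->0 ok]
  3: obs=x cand={2,3} pick 3 [0->3 ok]
  4: obs=y cand={0} pick 0 [3->0 ok]
  5: obs=y cand={0} pick 0 [0->0 ok]
  6: obs=x cand={2,3} pick 2 [0->2 ok]
  7: obs=z cand={1} pick 1 [2->1 ok]
  8: obs=x cand={2,3} pick 2 [1->2 ok]
  9: obs=x cand={2,3} pick 3 [2->3 ok]
  10: obs=y cand={0} pick 0 [3->0 ok]
  11: obs=x cand={2,3} pick 3 [0->3 ok]
  12: obs=y cand={0} pick 0 [3->0 ok]
  13: obs=y cand={0} pick 0 [0->0 ok]
  14: obs=x cand={2,3} pick 3 [0->3 ok]
  15: obs=y cand={0} pick 0 [3->0 ok]
  16: obs=x cand={2,3} pick 3 [0->3 ok]
  17: obs=y cand={0} pick 0 [3->0 ok]
  18: obs=x cand={2,3} pick 2 [0->2 ok]
  19: obs=z cand={1} pick 1 [2->1 ok]
  20: obs=z cand={1} pick 1 [1->1 ok]
  21: obs=x cand={2,3} pick 2 [1->2 ok]
  22: obs=x cand={2,3} pick 3 [2->3 ok]
  23: obs=y cand={0} pick 0 [3->0 ok]
  24: obs=x cand={2,3} pick 3 [0->3 ok]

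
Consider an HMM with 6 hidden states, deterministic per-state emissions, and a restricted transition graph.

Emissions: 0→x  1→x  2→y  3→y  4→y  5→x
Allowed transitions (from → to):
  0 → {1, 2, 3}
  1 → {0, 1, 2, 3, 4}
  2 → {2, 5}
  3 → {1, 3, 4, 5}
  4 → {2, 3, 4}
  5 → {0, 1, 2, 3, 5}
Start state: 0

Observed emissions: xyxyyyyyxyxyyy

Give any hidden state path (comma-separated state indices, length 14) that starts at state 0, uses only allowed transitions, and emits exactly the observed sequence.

0,3,1,4,4,3,4,3,1,2,5,2,2,2

  [0] x  {0,1,5}  => 0  start
  [1] y  {2,3,4}  => 3  0->3 ok
  [2] x  {0,1,5}  => 1  3->1 ok
  [3] y  {2,3,4}  => 4  1->4 ok
  [4] y  {2,3,4}  => 4  4->4 ok
  [5] y  {2,3,4}  => 3  4->3 ok
  [6] y  {2,3,4}  => 4  3->4 ok
  [7] y  {2,3,4}  => 3  4->3 ok
  [8] x  {0,1,5}  => 1  3->1 ok
  [9] y  {2,3,4}  => 2  1->2 ok
  [10] x  {0,1,5}  => 5  2->5 ok
  [11] y  {2,3,4}  => 2  5->2 ok
  [12] y  {2,3,4}  => 2  2->2 ok
  [13] y  {2,3,4}  => 2  2->2 ok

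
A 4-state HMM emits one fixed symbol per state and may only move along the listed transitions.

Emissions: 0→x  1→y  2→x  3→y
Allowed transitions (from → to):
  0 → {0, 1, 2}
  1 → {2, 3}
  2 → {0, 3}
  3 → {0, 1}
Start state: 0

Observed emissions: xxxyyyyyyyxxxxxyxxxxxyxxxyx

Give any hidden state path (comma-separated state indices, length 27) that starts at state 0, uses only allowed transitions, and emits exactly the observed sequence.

0,0,0,1,3,1,3,1,3,1,2,0,0,0,2,3,0,0,2,0,2,3,0,0,2,3,0

  pos 0: x in {0,2}, choose 0; start
  pos 1: x in {0,2}, choose 0; 0->0 ok
  pos 2: x in {0,2}, choose 0; 0->0 ok
  pos 3: y in {1,3}, choose 1; 0->1 ok
  pos 4: y in {1,3}, choose 3; 1->3 ok
  pos 5: y in {1,3}, choose 1; 3->1 ok
  pos 6: y in {1,3}, choose 3; 1->3 ok
  pos 7: y in {1,3}, choose 1; 3->1 ok
  pos 8: y in {1,3}, choose 3; 1->3 ok
  pos 9: y in {1,3}, choose 1; 3->1 ok
  pos 10: x in {0,2}, choose 2; 1->2 ok
  pos 11: x in {0,2}, choose 0; 2->0 ok
  pos 12: x in {0,2}, choose 0; 0->0 ok
  pos 13: x in {0,2}, choose 0; 0->0 ok
  pos 14: x in {0,2}, choose 2; 0->2 ok
  pos 15: y in {1,3}, choose 3; 2->3 ok
  pos 16: x in {0,2}, choose 0; 3->0 ok
  pos 17: x in {0,2}, choose 0; 0->0 ok
  pos 18: x in {0,2}, choose 2; 0->2 ok
  pos 19: x in {0,2}, choose 0; 2->0 ok
  pos 20: x in {0,2}, choose 2; 0->2 ok
  pos 21: y in {1,3}, choose 3; 2->3 ok
  pos 22: x in {0,2}, choose 0; 3->0 ok
  pos 23: x in {0,2}, choose 0; 0->0 ok
  pos 24: x in {0,2}, choose 2; 0->2 ok
  pos 25: y in {1,3}, choose 3; 2->3 ok
  pos 26: x in {0,2}, choose 0; 3->0 ok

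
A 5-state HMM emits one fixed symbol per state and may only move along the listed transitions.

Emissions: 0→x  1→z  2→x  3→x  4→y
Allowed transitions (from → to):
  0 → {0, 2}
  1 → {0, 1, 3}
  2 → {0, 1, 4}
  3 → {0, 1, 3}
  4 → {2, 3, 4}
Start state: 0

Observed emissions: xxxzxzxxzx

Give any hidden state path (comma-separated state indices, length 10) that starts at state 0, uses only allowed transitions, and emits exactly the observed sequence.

0,0,2,1,3,1,3,3,1,0

  0: obs=x cand={0,2,3} pick 0 [start]
  1: obs=x cand={0,2,3} pick 0 [0->0 ok]
  2: obs=x cand={0,2,3} pick 2 [0->2 ok]
  3: obs=z cand={1} pick 1 [2->1 ok]
  4: obs=x cand={0,2,3} pick 3 [1->3 ok]
  5: obs=z cand={1} pick 1 [3->1 ok]
  6: obs=x cand={0,2,3} pick 3 [1->3 ok]
  7: obs=x cand={0,2,3} pick 3 [3->3 ok]
  8: obs=z cand={1} pick 1 [3->1 ok]
  9: obs=x cand={0,2,3} pick 0 [1->0 ok]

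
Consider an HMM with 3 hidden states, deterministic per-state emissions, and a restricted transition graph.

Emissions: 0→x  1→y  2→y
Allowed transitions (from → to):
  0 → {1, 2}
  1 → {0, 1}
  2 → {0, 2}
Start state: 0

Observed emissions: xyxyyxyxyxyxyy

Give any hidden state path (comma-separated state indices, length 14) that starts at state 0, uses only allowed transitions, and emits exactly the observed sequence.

0,1,0,2,2,0,2,0,1,0,1,0,2,2

  0: obs=x cand={0} pick 0 [start]
  1: obs=y cand={1,2} pick 1 [0->1 ok]
  2: obs=x cand={0} pick 0 [1->0 ok]
  3: obs=y cand={1,2} pick 2 [0->2 ok]
  4: obs=y cand={1,2} pick 2 [2->2 ok]
  5: obs=x cand={0} pick 0 [2->0 ok]
  6: obs=y cand={1,2} pick 2 [0->2 ok]
  7: obs=x cand={0} pick 0 [2->0 ok]
  8: obs=y cand={1,2} pick 1 [0->1 ok]
  9: obs=x cand={0} pick 0 [1->0 ok]
  10: obs=y cand={1,2} pick 1 [0->1 ok]
  11: obs=x cand={0} pick 0 [1->0 ok]
  12: obs=y cand={1,2} pick 2 [0->2 ok]
  13: obs=y cand={1,2} pick 2 [2->2 ok]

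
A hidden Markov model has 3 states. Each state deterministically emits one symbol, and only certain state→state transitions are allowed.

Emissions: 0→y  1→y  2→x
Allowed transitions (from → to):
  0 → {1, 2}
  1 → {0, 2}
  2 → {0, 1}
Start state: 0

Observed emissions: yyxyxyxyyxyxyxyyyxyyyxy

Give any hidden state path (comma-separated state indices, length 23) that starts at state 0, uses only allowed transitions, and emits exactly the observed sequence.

  0: obs=y cand={0,1} pick 0 [start]
  1: obs=y cand={0,1} pick 1 [0->1 ok]
  2: obs=x cand={2} pick 2 [1->2 ok]
  3: obs=y cand={0,1} pick 0 [2->0 ok]
  4: obs=x cand={2} pick 2 [0->2 ok]
  5: obs=y cand={0,1} pick 0 [2->0 ok]
  6: obs=x cand={2} pick 2 [0->2 ok]
  7: obs=y cand={0,1} pick 1 [2->1 ok]
  8: obs=y cand={0,1} pick 0 [1->0 ok]
  9: obs=x cand={2} pick 2 [0->2 ok]
  10: obs=y cand={0,1} pick 1 [2->1 ok]
  11: obs=x cand={2} pick 2 [1->2 ok]
  12: obs=y cand={0,1} pick 1 [2->1 ok]
  13: obs=x cand={2} pick 2 [1->2 ok]
  14: obs=y cand={0,1} pick 1 [2->1 ok]
  15: obs=y cand={0,1} pick 0 [1->0 ok]
  16: obs=y cand={0,1} pick 1 [0->1 ok]
  17: obs=x cand={2} pick 2 [1->2 ok]
  18: obs=y cand={0,1} pick 1 [2->1 ok]
  19: obs=y cand={0,1} pick 0 [1->0 ok]
  20: obs=y cand={0,1} pick 1 [0->1 ok]
  21: obs=x cand={2} pick 2 [1->2 ok]
  22: obs=y cand={0,1} pick 1 [2->1 ok]

0,1,2,0,2,0,2,1,0,2,1,2,1,2,1,0,1,2,1,0,1,2,1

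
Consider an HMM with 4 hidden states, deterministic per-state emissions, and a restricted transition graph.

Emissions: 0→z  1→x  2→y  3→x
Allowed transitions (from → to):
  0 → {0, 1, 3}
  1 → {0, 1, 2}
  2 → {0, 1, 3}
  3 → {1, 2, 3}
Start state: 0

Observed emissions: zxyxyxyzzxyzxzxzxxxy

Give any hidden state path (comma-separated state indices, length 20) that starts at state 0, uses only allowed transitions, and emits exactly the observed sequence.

  [0] z  {0}  => 0  start
  [1] x  {1,3}  => 3  0->3 ok
  [2] y  {2}  => 2  3->2 ok
  [3] x  {1,3}  => 3  2->3 ok
  [4] y  {2}  => 2  3->2 ok
  [5] x  {1,3}  => 1  2->1 ok
  [6] y  {2}  => 2  1->2 ok
  [7] z  {0}  => 0  2->0 ok
  [8] z  {0}  => 0  0->0 ok
  [9] x  {1,3}  => 3  0->3 ok
  [10] y  {2}  => 2  3->2 ok
  [11] z  {0}  => 0  2->0 ok
  [12] x  {1,3}  => 1  0->1 ok
  [13] z  {0}  => 0  1->0 ok
  [14] x  {1,3}  => 1  0->1 ok
  [15] z  {0}  => 0  1->0 ok
  [16] x  {1,3}  => 3  0->3 ok
  [17] x  {1,3}  => 3  3->3 ok
  [18] x  {1,3}  => 3  3->3 ok
  [19] y  {2}  => 2  3->2 ok

0,3,2,3,2,1,2,0,0,3,2,0,1,0,1,0,3,3,3,2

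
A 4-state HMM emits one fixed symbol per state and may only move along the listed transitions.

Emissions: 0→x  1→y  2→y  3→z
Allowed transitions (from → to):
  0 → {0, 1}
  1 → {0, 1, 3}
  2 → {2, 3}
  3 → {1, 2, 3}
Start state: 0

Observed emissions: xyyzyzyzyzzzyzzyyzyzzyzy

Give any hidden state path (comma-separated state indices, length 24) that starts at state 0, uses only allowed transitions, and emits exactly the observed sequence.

  [0] x  {0}  => 0  start
  [1] y  {1,2}  => 1  0->1 ok
  [2] y  {1,2}  => 1  1->1 ok
  [3] z  {3}  => 3  1->3 ok
  [4] y  {1,2}  => 1  3->1 ok
  [5] z  {3}  => 3  1->3 ok
  [6] y  {1,2}  => 2  3->2 ok
  [7] z  {3}  => 3  2->3 ok
  [8] y  {1,2}  => 1  3->1 ok
  [9] z  {3}  => 3  1->3 ok
  [10] z  {3}  => 3  3->3 ok
  [11] z  {3}  => 3  3->3 ok
  [12] y  {1,2}  => 2  3->2 ok
  [13] z  {3}  => 3  2->3 ok
  [14] z  {3}  => 3  3->3 ok
  [15] y  {1,2}  => 1  3->1 ok
  [16] y  {1,2}  => 1  1->1 ok
  [17] z  {3}  => 3  1->3 ok
  [18] y  {1,2}  => 2  3->2 ok
  [19] z  {3}  => 3  2->3 ok
  [20] z  {3}  => 3  3->3 ok
  [21] y  {1,2}  => 2  3->2 ok
  [22] z  {3}  => 3  2->3 ok
  [23] y  {1,2}  => 2  3->2 ok

0,1,1,3,1,3,2,3,1,3,3,3,2,3,3,1,1,3,2,3,3,2,3,2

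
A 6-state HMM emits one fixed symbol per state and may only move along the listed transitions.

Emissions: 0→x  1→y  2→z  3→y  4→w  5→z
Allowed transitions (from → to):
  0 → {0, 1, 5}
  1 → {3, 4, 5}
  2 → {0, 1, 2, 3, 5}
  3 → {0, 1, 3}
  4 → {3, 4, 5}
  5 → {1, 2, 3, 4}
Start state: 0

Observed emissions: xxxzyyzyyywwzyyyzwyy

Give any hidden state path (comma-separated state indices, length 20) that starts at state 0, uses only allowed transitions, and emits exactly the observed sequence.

  0: obs=x cand={0} pick 0 [start]
  1: obs=x cand={0} pick 0 [0->0 ok]
  2: obs=x cand={0} pick 0 [0->0 ok]
  3: obs=z cand={2,5} pick 5 [0->5 ok]
  4: obs=y cand={1,3} pick 3 [5->3 ok]
  5: obs=y cand={1,3} pick 1 [3->1 ok]
  6: obs=z cand={2,5} pick 5 [1->5 ok]
  7: obs=y cand={1,3} pick 3 [5->3 ok]
  8: obs=y cand={1,3} pick 3 [3->3 ok]
  9: obs=y cand={1,3} pick 1 [3->1 ok]
  10: obs=w cand={4} pick 4 [1->4 ok]
  11: obs=w cand={4} pick 4 [4->4 ok]
  12: obs=z cand={2,5} pick 5 [4->5 ok]
  13: obs=y cand={1,3} pick 1 [5->1 ok]
  14: obs=y cand={1,3} pick 3 [1->3 ok]
  15: obs=y cand={1,3} pick 1 [3->1 ok]
  16: obs=z cand={2,5} pick 5 [1->5 ok]
  17: obs=w cand={4} pick 4 [5->4 ok]
  18: obs=y cand={1,3} pick 3 [4->3 ok]
  19: obs=y cand={1,3} pick 3 [3->3 ok]

0,0,0,5,3,1,5,3,3,1,4,4,5,1,3,1,5,4,3,3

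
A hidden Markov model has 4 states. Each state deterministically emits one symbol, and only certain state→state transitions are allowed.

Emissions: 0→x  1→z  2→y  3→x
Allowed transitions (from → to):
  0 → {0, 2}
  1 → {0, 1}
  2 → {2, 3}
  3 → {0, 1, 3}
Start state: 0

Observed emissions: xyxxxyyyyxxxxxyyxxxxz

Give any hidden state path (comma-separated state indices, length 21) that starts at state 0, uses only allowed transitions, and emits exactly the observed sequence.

0,2,3,0,0,2,2,2,2,3,3,3,3,0,2,2,3,3,3,3,1

  [0] x  {0,3}  => 0  start
  [1] y  {2}  => 2  0->2 ok
  [2] x  {0,3}  => 3  2->3 ok
  [3] x  {0,3}  => 0  3->0 ok
  [4] x  {0,3}  => 0  0->0 ok
  [5] y  {2}  => 2  0->2 ok
  [6] y  {2}  => 2  2->2 ok
  [7] y  {2}  => 2  2->2 ok
  [8] y  {2}  => 2  2->2 ok
  [9] x  {0,3}  => 3  2->3 ok
  [10] x  {0,3}  => 3  3->3 ok
  [11] x  {0,3}  => 3  3->3 ok
  [12] x  {0,3}  => 3  3->3 ok
  [13] x  {0,3}  => 0  3->0 ok
  [14] y  {2}  => 2  0->2 ok
  [15] y  {2}  => 2  2->2 ok
  [16] x  {0,3}  => 3  2->3 ok
  [17] x  {0,3}  => 3  3->3 ok
  [18] x  {0,3}  => 3  3->3 ok
  [19] x  {0,3}  => 3  3->3 ok
  [20] z  {1}  => 1  3->1 ok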